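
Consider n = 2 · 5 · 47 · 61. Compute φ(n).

11040

φ(2) = 2 − 1 = 1.
φ(5) = 5 − 1 = 4.
φ(47) = 47 − 1 = 46.
φ(61) = 61 − 1 = 60.
Since φ is multiplicative, φ(28670) = 1 · 4 · 46 · 60 = 11040.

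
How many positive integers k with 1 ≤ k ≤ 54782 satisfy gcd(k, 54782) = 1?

21168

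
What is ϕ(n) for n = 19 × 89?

1584

φ(1691) = 1691 · (1 − 1/19) · (1 − 1/89)
       = 1691 · 1584/1691 = 1584.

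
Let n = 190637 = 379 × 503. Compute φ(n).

φ(379) = 379 − 1 = 378.
φ(503) = 503 − 1 = 502.
φ(190637) = 378 × 502 = 189756.

189756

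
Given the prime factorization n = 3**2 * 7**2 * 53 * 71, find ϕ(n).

917280

φ(3^2) = 3^1·(3−1) = 3·2 = 6.
φ(7^2) = 7^1·(7−1) = 7·6 = 42.
φ(53) = 53 − 1 = 52.
φ(71) = 71 − 1 = 70.
Multiply: 6 · 42 · 52 · 70 = 917280.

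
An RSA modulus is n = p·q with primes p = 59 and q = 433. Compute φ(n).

25056

φ(25547) = 25547 · (1 − 1/59) · (1 − 1/433)
       = 25547 · 25056/25547 = 25056.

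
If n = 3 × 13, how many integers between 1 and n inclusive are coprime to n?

24

φ(39) = 39 · (1 − 1/3) · (1 − 1/13)
       = 39 · 24/39 = 24.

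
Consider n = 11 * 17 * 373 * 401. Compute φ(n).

φ(11) = 11 − 1 = 10.
φ(17) = 17 − 1 = 16.
φ(373) = 373 − 1 = 372.
φ(401) = 401 − 1 = 400.
Multiply: 10 · 16 · 372 · 400 = 23808000.

23808000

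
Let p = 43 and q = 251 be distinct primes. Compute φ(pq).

10500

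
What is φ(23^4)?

267674

φ(23^4) = 23^3·(23−1) = 12167·22 = 267674.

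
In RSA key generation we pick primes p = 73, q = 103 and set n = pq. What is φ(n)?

For distinct primes, φ(pq) = (p−1)(q−1) = 72 × 102 = 7344.

7344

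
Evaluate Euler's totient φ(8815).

8815 = 5 · 41 · 43.
φ(5) = 5 − 1 = 4.
φ(41) = 41 − 1 = 40.
φ(43) = 43 − 1 = 42.
φ(8815) = 4 × 40 × 42 = 6720.

6720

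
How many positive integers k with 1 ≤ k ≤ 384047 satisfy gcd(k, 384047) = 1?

322560

Factor 384047: 384047 = 17 · 19 · 29 · 41.
φ(384047) = 384047 · (1 − 1/17) · (1 − 1/19) · (1 − 1/29) · (1 − 1/41)
       = 384047 · 322560/384047 = 322560.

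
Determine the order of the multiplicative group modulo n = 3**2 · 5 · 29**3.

565152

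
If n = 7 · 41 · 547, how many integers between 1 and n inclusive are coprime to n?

φ(156989) = 156989 · (1 − 1/7) · (1 − 1/41) · (1 − 1/547)
       = 156989 · 131040/156989 = 131040.

131040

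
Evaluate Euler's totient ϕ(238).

96

Factor 238: 238 = 2 · 7 · 17.
φ(2) = 2 − 1 = 1.
φ(7) = 7 − 1 = 6.
φ(17) = 17 − 1 = 16.
Since φ is multiplicative, φ(238) = 1 · 6 · 16 = 96.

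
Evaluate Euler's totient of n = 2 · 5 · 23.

φ(2) = 2 − 1 = 1.
φ(5) = 5 − 1 = 4.
φ(23) = 23 − 1 = 22.
Since φ is multiplicative, φ(230) = 1 · 4 · 22 = 88.

88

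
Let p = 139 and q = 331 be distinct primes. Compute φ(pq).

45540

φ(pq) = (p−1)(q−1) = 138 · 330 = 45540.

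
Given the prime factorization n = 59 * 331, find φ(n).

19140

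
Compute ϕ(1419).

840

Factor 1419: 1419 = 3 · 11 · 43.
φ(1419) = 1419 · (1 − 1/3) · (1 − 1/11) · (1 − 1/43)
       = 1419 · 840/1419 = 840.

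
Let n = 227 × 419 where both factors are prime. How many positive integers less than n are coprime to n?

φ(n) = (p − 1)(q − 1) = (227−1)(419−1) = 226·418 = 94468.

94468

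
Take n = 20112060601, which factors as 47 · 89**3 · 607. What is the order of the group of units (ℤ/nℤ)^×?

φ(20112060601) = 20112060601 · (1 − 1/47) · (1 − 1/89) · (1 − 1/607)
       = 20112060601 · 2453088/2539081 = 19430910048.

19430910048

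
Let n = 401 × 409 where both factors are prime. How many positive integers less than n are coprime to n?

163200

For distinct primes, φ(pq) = (p−1)(q−1) = 400 × 408 = 163200.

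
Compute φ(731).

672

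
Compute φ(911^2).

φ(911^2) = 911^1·(911−1) = 911·910 = 829010.

829010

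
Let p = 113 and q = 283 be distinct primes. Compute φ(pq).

31584

φ(n) = (p − 1)(q − 1) = (113−1)(283−1) = 112·282 = 31584.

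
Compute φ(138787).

118800

First factor: 138787 = 11^2 · 31 · 37.
φ(138787) = 138787 · (1 − 1/11) · (1 − 1/31) · (1 − 1/37)
       = 138787 · 10800/12617 = 118800.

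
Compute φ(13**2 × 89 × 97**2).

127835136

φ(141520769) = 141520769 · (1 − 1/13) · (1 − 1/89) · (1 − 1/97)
       = 141520769 · 101376/112229 = 127835136.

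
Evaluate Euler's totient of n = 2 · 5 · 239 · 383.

φ(2) = 2 − 1 = 1.
φ(5) = 5 − 1 = 4.
φ(239) = 239 − 1 = 238.
φ(383) = 383 − 1 = 382.
Since φ is multiplicative, φ(915370) = 1 · 4 · 238 · 382 = 363664.

363664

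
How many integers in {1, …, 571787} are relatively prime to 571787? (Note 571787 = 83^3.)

φ(83^3) = 83^3 − 83^2 = 571787 − 6889 = 564898.

564898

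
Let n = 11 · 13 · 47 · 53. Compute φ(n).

287040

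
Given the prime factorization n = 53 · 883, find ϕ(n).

φ(46799) = 46799 · (1 − 1/53) · (1 − 1/883)
       = 46799 · 45864/46799 = 45864.

45864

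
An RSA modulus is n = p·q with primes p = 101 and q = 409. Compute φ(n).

40800

φ(41309) = 41309 · (1 − 1/101) · (1 − 1/409)
       = 41309 · 40800/41309 = 40800.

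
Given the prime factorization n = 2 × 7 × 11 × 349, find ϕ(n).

φ(53746) = 53746 · (1 − 1/2) · (1 − 1/7) · (1 − 1/11) · (1 − 1/349)
       = 53746 · 20880/53746 = 20880.

20880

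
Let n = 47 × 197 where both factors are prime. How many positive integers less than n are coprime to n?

φ(47) = 47 − 1 = 46.
φ(197) = 197 − 1 = 196.
Multiply: 46 · 196 = 9016.

9016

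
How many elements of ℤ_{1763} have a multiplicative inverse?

1763 = 41 * 43.
φ(41) = 41 − 1 = 40.
φ(43) = 43 − 1 = 42.
Multiply: 40 · 42 = 1680.

1680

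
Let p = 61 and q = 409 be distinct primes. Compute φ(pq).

24480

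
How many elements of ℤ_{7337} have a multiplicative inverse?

Factor 7337: 7337 = 11 · 23 · 29.
φ(11) = 11 − 1 = 10.
φ(23) = 23 − 1 = 22.
φ(29) = 29 − 1 = 28.
φ(7337) = 10 × 22 × 28 = 6160.

6160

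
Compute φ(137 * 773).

φ(137) = 137 − 1 = 136.
φ(773) = 773 − 1 = 772.
φ(105901) = 136 × 772 = 104992.

104992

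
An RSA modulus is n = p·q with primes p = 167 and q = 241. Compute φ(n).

39840

φ(167) = 167 − 1 = 166.
φ(241) = 241 − 1 = 240.
φ(40247) = 166 × 240 = 39840.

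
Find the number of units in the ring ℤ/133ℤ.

108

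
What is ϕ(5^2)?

20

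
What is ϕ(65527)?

First factor: 65527 = 7 · 11 · 23 · 37.
φ(7) = 7 − 1 = 6.
φ(11) = 11 − 1 = 10.
φ(23) = 23 − 1 = 22.
φ(37) = 37 − 1 = 36.
Multiply: 6 · 10 · 22 · 36 = 47520.

47520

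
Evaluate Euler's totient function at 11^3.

1210

φ(1331) = 1331 · (1 − 1/11)
       = 1331 · 10/11 = 1210.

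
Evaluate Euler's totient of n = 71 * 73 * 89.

443520

φ(71) = 71 − 1 = 70.
φ(73) = 73 − 1 = 72.
φ(89) = 89 − 1 = 88.
Since φ is multiplicative, φ(461287) = 70 · 72 · 88 = 443520.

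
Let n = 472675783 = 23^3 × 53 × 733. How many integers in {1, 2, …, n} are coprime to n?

442988832

φ(472675783) = 472675783 · (1 − 1/23) · (1 − 1/53) · (1 − 1/733)
       = 472675783 · 837408/893527 = 442988832.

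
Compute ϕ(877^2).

768252

φ(877^2) = 877^1·(877−1) = 877·876 = 768252.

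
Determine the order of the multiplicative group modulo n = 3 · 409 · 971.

791520

φ(3) = 3 − 1 = 2.
φ(409) = 409 − 1 = 408.
φ(971) = 971 − 1 = 970.
Multiply: 2 · 408 · 970 = 791520.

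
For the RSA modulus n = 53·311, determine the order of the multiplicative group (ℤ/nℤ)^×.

φ(n) = (p − 1)(q − 1) = (53−1)(311−1) = 52·310 = 16120.

16120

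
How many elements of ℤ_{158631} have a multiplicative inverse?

Factor 158631: 158631 = 3 * 11^2 * 19 * 23.
φ(3) = 3 − 1 = 2.
φ(11^2) = 11^1·(11−1) = 11·10 = 110.
φ(19) = 19 − 1 = 18.
φ(23) = 23 − 1 = 22.
φ(158631) = 2 × 110 × 18 × 22 = 87120.

87120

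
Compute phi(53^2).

φ(53^2) = 53^2 − 53^1 = 2809 − 53 = 2756.

2756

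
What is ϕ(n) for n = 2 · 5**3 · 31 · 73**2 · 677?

10659168000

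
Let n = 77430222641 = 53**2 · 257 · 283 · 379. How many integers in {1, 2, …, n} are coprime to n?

75207315456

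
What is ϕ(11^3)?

φ(11^3) = 11^3 − 11^2 = 1331 − 121 = 1210.

1210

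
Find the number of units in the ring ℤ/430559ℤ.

362880

Prime factorization: 430559 = 17 · 19 · 31 · 43.
φ(17) = 17 − 1 = 16.
φ(19) = 19 − 1 = 18.
φ(31) = 31 − 1 = 30.
φ(43) = 43 − 1 = 42.
φ(430559) = 16 × 18 × 30 × 42 = 362880.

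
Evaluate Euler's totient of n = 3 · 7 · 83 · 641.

629760

φ(1117263) = 1117263 · (1 − 1/3) · (1 − 1/7) · (1 − 1/83) · (1 − 1/641)
       = 1117263 · 629760/1117263 = 629760.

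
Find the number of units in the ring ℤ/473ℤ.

420

First factor: 473 = 11 * 43.
φ(11) = 11 − 1 = 10.
φ(43) = 43 − 1 = 42.
Since φ is multiplicative, φ(473) = 10 · 42 = 420.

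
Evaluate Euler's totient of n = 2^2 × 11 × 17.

320

φ(748) = 748 · (1 − 1/2) · (1 − 1/11) · (1 − 1/17)
       = 748 · 160/374 = 320.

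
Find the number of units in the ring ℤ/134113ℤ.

Prime factorization: 134113 = 7**3 · 17 · 23.
φ(7^3) = 7^3 − 7^2 = 343 − 49 = 294.
φ(17) = 17 − 1 = 16.
φ(23) = 23 − 1 = 22.
Since φ is multiplicative, φ(134113) = 294 · 16 · 22 = 103488.

103488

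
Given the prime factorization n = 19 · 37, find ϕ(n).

648

φ(703) = 703 · (1 − 1/19) · (1 − 1/37)
       = 703 · 648/703 = 648.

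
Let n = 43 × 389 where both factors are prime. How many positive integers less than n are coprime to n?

φ(n) = (p − 1)(q − 1) = (43−1)(389−1) = 42·388 = 16296.

16296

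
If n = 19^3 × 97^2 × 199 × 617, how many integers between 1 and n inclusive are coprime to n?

7380207571968

φ(7923964329173) = 7923964329173 · (1 − 1/19) · (1 − 1/97) · (1 − 1/199) · (1 − 1/617)
       = 7923964329173 · 210760704/226289069 = 7380207571968.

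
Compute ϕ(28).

12

Prime factorization: 28 = 2^2 × 7.
φ(2^2) = 2^2 − 2^1 = 4 − 2 = 2.
φ(7) = 7 − 1 = 6.
Multiply: 2 · 6 = 12.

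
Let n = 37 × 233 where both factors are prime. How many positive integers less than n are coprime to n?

8352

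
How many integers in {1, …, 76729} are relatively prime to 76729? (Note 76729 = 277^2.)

φ(277^2) = 277^1·(277−1) = 277·276 = 76452.

76452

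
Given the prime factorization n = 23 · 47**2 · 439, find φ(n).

φ(22304273) = 22304273 · (1 − 1/23) · (1 − 1/47) · (1 − 1/439)
       = 22304273 · 443256/474559 = 20833032.

20833032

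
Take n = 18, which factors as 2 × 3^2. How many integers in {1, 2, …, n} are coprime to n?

6

φ(18) = 18 · (1 − 1/2) · (1 − 1/3)
       = 18 · 2/6 = 6.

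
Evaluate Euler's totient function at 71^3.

φ(357911) = 357911 · (1 − 1/71)
       = 357911 · 70/71 = 352870.

352870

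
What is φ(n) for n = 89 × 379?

φ(33731) = 33731 · (1 − 1/89) · (1 − 1/379)
       = 33731 · 33264/33731 = 33264.

33264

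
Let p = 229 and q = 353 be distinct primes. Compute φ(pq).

80256

φ(n) = (p − 1)(q − 1) = (229−1)(353−1) = 228·352 = 80256.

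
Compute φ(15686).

6600

First factor: 15686 = 2 × 11 × 23 × 31.
φ(2) = 2 − 1 = 1.
φ(11) = 11 − 1 = 10.
φ(23) = 23 − 1 = 22.
φ(31) = 31 − 1 = 30.
φ(15686) = 1 × 10 × 22 × 30 = 6600.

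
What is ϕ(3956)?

1848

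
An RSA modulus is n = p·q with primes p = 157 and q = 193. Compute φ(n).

29952

φ(pq) = (p−1)(q−1) = 156 · 192 = 29952.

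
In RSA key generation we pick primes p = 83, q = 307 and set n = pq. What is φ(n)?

φ(25481) = 25481 · (1 − 1/83) · (1 − 1/307)
       = 25481 · 25092/25481 = 25092.

25092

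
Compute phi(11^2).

110

φ(11^2) = 11^2 − 11^1 = 121 − 11 = 110.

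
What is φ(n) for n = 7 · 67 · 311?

122760

φ(145859) = 145859 · (1 − 1/7) · (1 − 1/67) · (1 − 1/311)
       = 145859 · 122760/145859 = 122760.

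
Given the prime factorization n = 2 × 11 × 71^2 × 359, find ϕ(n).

φ(39813818) = 39813818 · (1 − 1/2) · (1 − 1/11) · (1 − 1/71) · (1 − 1/359)
       = 39813818 · 250600/560758 = 17792600.

17792600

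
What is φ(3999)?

Prime factorization: 3999 = 3 × 31 × 43.
φ(3999) = 3999 · (1 − 1/3) · (1 − 1/31) · (1 − 1/43)
       = 3999 · 2520/3999 = 2520.

2520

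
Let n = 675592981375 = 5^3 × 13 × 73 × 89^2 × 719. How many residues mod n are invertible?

φ(5^3) = 5^3 − 5^2 = 125 − 25 = 100.
φ(13) = 13 − 1 = 12.
φ(73) = 73 − 1 = 72.
φ(89^2) = 89^2 − 89^1 = 7921 − 89 = 7832.
φ(719) = 719 − 1 = 718.
Since φ is multiplicative, φ(675592981375) = 100 · 12 · 72 · 7832 · 718 = 485859686400.

485859686400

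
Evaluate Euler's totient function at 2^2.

2

φ(2^2) = 2^1·(2−1) = 2·1 = 2.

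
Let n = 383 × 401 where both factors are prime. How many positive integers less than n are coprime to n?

152800

φ(153583) = 153583 · (1 − 1/383) · (1 − 1/401)
       = 153583 · 152800/153583 = 152800.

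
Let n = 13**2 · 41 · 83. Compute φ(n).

φ(575107) = 575107 · (1 − 1/13) · (1 − 1/41) · (1 − 1/83)
       = 575107 · 39360/44239 = 511680.

511680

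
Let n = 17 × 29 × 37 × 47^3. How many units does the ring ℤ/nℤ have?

1638830592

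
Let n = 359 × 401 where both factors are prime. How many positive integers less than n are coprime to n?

φ(n) = (p − 1)(q − 1) = (359−1)(401−1) = 358·400 = 143200.

143200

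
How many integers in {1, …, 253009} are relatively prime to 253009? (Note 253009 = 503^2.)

φ(253009) = 253009 · (1 − 1/503)
       = 253009 · 502/503 = 252506.

252506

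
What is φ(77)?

Factor 77: 77 = 7 × 11.
φ(77) = 77 · (1 − 1/7) · (1 − 1/11)
       = 77 · 60/77 = 60.

60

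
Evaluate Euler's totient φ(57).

57 = 3 · 19.
φ(3) = 3 − 1 = 2.
φ(19) = 19 − 1 = 18.
Since φ is multiplicative, φ(57) = 2 · 18 = 36.

36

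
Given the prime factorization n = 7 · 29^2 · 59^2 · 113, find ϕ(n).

1867262208

φ(7) = 7 − 1 = 6.
φ(29^2) = 29^1·(29−1) = 29·28 = 812.
φ(59^2) = 59^1·(59−1) = 59·58 = 3422.
φ(113) = 113 − 1 = 112.
φ(2315669111) = 6 × 812 × 3422 × 112 = 1867262208.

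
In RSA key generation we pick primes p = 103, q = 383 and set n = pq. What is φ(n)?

38964

For distinct primes, φ(pq) = (p−1)(q−1) = 102 × 382 = 38964.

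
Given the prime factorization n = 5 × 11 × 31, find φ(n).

1200

φ(1705) = 1705 · (1 − 1/5) · (1 − 1/11) · (1 − 1/31)
       = 1705 · 1200/1705 = 1200.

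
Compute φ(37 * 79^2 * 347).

76753872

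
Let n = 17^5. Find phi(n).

φ(1419857) = 1419857 · (1 − 1/17)
       = 1419857 · 16/17 = 1336336.

1336336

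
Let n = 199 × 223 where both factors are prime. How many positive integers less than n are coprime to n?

φ(pq) = (p−1)(q−1) = 198 · 222 = 43956.

43956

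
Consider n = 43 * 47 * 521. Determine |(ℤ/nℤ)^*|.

1004640

φ(1052941) = 1052941 · (1 − 1/43) · (1 − 1/47) · (1 − 1/521)
       = 1052941 · 1004640/1052941 = 1004640.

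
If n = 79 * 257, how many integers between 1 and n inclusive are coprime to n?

19968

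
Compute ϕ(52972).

23040

Prime factorization: 52972 = 2^2 · 17 · 19 · 41.
φ(2^2) = 2^2 − 2^1 = 4 − 2 = 2.
φ(17) = 17 − 1 = 16.
φ(19) = 19 − 1 = 18.
φ(41) = 41 − 1 = 40.
Multiply: 2 · 16 · 18 · 40 = 23040.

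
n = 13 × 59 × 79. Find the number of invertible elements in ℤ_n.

φ(60593) = 60593 · (1 − 1/13) · (1 − 1/59) · (1 − 1/79)
       = 60593 · 54288/60593 = 54288.

54288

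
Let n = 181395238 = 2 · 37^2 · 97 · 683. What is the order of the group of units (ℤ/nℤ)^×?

87208704

φ(2) = 2 − 1 = 1.
φ(37^2) = 37^2 − 37^1 = 1369 − 37 = 1332.
φ(97) = 97 − 1 = 96.
φ(683) = 683 − 1 = 682.
Since φ is multiplicative, φ(181395238) = 1 · 1332 · 96 · 682 = 87208704.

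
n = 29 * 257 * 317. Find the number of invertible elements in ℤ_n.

φ(29) = 29 − 1 = 28.
φ(257) = 257 − 1 = 256.
φ(317) = 317 − 1 = 316.
Since φ is multiplicative, φ(2362601) = 28 · 256 · 316 = 2265088.

2265088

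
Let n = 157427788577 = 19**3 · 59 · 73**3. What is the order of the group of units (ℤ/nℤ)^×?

144605868192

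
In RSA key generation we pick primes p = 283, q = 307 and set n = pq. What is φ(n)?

φ(283) = 283 − 1 = 282.
φ(307) = 307 − 1 = 306.
φ(86881) = 282 × 306 = 86292.

86292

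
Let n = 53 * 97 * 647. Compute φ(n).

φ(3326227) = 3326227 · (1 − 1/53) · (1 − 1/97) · (1 − 1/647)
       = 3326227 · 3224832/3326227 = 3224832.

3224832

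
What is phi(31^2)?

930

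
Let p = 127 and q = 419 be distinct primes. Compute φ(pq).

52668

φ(127) = 127 − 1 = 126.
φ(419) = 419 − 1 = 418.
Multiply: 126 · 418 = 52668.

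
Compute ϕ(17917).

15840

Prime factorization: 17917 = 19 · 23 · 41.
φ(19) = 19 − 1 = 18.
φ(23) = 23 − 1 = 22.
φ(41) = 41 − 1 = 40.
φ(17917) = 18 × 22 × 40 = 15840.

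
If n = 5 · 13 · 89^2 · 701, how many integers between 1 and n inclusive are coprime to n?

263155200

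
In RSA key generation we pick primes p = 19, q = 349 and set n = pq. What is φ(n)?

φ(6631) = 6631 · (1 − 1/19) · (1 − 1/349)
       = 6631 · 6264/6631 = 6264.

6264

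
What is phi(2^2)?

φ(2^2) = 2^2 − 2^1 = 4 − 2 = 2.

2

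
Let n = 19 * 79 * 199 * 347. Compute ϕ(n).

96185232

φ(19) = 19 − 1 = 18.
φ(79) = 79 − 1 = 78.
φ(199) = 199 − 1 = 198.
φ(347) = 347 − 1 = 346.
φ(103648553) = 18 × 78 × 198 × 346 = 96185232.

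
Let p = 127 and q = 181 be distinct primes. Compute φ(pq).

22680

φ(127) = 127 − 1 = 126.
φ(181) = 181 − 1 = 180.
φ(22987) = 126 × 180 = 22680.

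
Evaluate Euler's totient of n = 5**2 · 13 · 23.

φ(5^2) = 5^2 − 5^1 = 25 − 5 = 20.
φ(13) = 13 − 1 = 12.
φ(23) = 23 − 1 = 22.
Multiply: 20 · 12 · 22 = 5280.

5280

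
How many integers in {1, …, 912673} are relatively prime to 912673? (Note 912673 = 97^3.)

φ(97^3) = 97^2·(97−1) = 9409·96 = 903264.

903264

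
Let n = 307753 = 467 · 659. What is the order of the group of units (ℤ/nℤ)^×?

306628

φ(467) = 467 − 1 = 466.
φ(659) = 659 − 1 = 658.
Since φ is multiplicative, φ(307753) = 466 · 658 = 306628.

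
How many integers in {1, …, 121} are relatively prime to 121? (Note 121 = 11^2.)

φ(121) = 121 · (1 − 1/11)
       = 121 · 10/11 = 110.

110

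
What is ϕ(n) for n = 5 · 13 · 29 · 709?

951552

φ(5) = 5 − 1 = 4.
φ(13) = 13 − 1 = 12.
φ(29) = 29 − 1 = 28.
φ(709) = 709 − 1 = 708.
φ(1336465) = 4 × 12 × 28 × 708 = 951552.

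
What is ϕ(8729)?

7056

Factor 8729: 8729 = 7 × 29 × 43.
φ(8729) = 8729 · (1 − 1/7) · (1 − 1/29) · (1 − 1/43)
       = 8729 · 7056/8729 = 7056.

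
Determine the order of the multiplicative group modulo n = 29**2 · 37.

φ(29^2) = 29^1·(29−1) = 29·28 = 812.
φ(37) = 37 − 1 = 36.
Multiply: 812 · 36 = 29232.

29232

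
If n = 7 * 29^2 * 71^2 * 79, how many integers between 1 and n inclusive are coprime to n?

1888679520

φ(7) = 7 − 1 = 6.
φ(29^2) = 29^1·(29−1) = 29·28 = 812.
φ(71^2) = 71^2 − 71^1 = 5041 − 71 = 4970.
φ(79) = 79 − 1 = 78.
φ(2344432993) = 6 × 812 × 4970 × 78 = 1888679520.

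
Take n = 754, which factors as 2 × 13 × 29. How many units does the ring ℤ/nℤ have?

336

φ(2) = 2 − 1 = 1.
φ(13) = 13 − 1 = 12.
φ(29) = 29 − 1 = 28.
Since φ is multiplicative, φ(754) = 1 · 12 · 28 = 336.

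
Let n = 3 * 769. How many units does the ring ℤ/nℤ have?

φ(2307) = 2307 · (1 − 1/3) · (1 − 1/769)
       = 2307 · 1536/2307 = 1536.

1536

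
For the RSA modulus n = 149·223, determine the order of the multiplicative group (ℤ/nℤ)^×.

32856

φ(149) = 149 − 1 = 148.
φ(223) = 223 − 1 = 222.
φ(33227) = 148 × 222 = 32856.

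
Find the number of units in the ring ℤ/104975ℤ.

69120

104975 = 5**2 · 13 · 17 · 19.
φ(104975) = 104975 · (1 − 1/5) · (1 − 1/13) · (1 − 1/17) · (1 − 1/19)
       = 104975 · 13824/20995 = 69120.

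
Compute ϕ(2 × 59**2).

φ(2) = 2 − 1 = 1.
φ(59^2) = 59^1·(59−1) = 59·58 = 3422.
φ(6962) = 1 × 3422 = 3422.

3422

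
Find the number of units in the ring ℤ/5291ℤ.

4320

Factor 5291: 5291 = 11 · 13 · 37.
φ(5291) = 5291 · (1 − 1/11) · (1 − 1/13) · (1 − 1/37)
       = 5291 · 4320/5291 = 4320.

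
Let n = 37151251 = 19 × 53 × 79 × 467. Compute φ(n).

34021728

φ(19) = 19 − 1 = 18.
φ(53) = 53 − 1 = 52.
φ(79) = 79 − 1 = 78.
φ(467) = 467 − 1 = 466.
φ(37151251) = 18 × 52 × 78 × 466 = 34021728.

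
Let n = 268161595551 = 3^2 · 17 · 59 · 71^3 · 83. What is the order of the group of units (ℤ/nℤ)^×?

161111973120

φ(3^2) = 3^1·(3−1) = 3·2 = 6.
φ(17) = 17 − 1 = 16.
φ(59) = 59 − 1 = 58.
φ(71^3) = 71^3 − 71^2 = 357911 − 5041 = 352870.
φ(83) = 83 − 1 = 82.
Multiply: 6 · 16 · 58 · 352870 · 82 = 161111973120.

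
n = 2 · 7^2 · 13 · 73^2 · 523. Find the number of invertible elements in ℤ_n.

1382790528

φ(3550723358) = 3550723358 · (1 − 1/2) · (1 − 1/7) · (1 − 1/13) · (1 − 1/73) · (1 − 1/523)
       = 3550723358 · 2706048/6948578 = 1382790528.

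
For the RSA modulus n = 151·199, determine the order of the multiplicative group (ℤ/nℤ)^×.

29700

φ(pq) = (p−1)(q−1) = 150 · 198 = 29700.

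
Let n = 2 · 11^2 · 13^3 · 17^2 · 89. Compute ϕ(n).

φ(2) = 2 − 1 = 1.
φ(11^2) = 11^1·(11−1) = 11·10 = 110.
φ(13^3) = 13^3 − 13^2 = 2197 − 169 = 2028.
φ(17^2) = 17^2 − 17^1 = 289 − 17 = 272.
φ(89) = 89 − 1 = 88.
φ(13675186954) = 1 × 110 × 2028 × 272 × 88 = 5339642880.

5339642880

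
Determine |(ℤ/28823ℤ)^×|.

Factor 28823: 28823 = 19 · 37 · 41.
φ(19) = 19 − 1 = 18.
φ(37) = 37 − 1 = 36.
φ(41) = 41 − 1 = 40.
φ(28823) = 18 × 36 × 40 = 25920.

25920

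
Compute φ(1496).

First factor: 1496 = 2^3 · 11 · 17.
φ(1496) = 1496 · (1 − 1/2) · (1 − 1/11) · (1 − 1/17)
       = 1496 · 160/374 = 640.

640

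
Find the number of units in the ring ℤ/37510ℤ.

13200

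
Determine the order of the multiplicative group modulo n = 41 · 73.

2880

φ(41) = 41 − 1 = 40.
φ(73) = 73 − 1 = 72.
Multiply: 40 · 72 = 2880.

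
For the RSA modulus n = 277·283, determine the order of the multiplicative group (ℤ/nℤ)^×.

φ(n) = (p − 1)(q − 1) = (277−1)(283−1) = 276·282 = 77832.

77832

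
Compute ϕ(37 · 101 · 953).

3427200

φ(3561361) = 3561361 · (1 − 1/37) · (1 − 1/101) · (1 − 1/953)
       = 3561361 · 3427200/3561361 = 3427200.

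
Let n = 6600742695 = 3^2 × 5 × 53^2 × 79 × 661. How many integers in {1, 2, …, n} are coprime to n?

φ(6600742695) = 6600742695 · (1 − 1/3) · (1 − 1/5) · (1 − 1/53) · (1 − 1/79) · (1 − 1/661)
       = 6600742695 · 21415680/41514105 = 3405093120.

3405093120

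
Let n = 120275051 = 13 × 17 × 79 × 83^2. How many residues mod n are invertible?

φ(13) = 13 − 1 = 12.
φ(17) = 17 − 1 = 16.
φ(79) = 79 − 1 = 78.
φ(83^2) = 83^2 − 83^1 = 6889 − 83 = 6806.
Since φ is multiplicative, φ(120275051) = 12 · 16 · 78 · 6806 = 101926656.

101926656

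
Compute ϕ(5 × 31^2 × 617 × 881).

2016537600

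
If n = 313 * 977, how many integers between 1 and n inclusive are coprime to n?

304512

φ(313) = 313 − 1 = 312.
φ(977) = 977 − 1 = 976.
Since φ is multiplicative, φ(305801) = 312 · 976 = 304512.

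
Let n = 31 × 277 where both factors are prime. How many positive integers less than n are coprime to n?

φ(n) = (p − 1)(q − 1) = (31−1)(277−1) = 30·276 = 8280.

8280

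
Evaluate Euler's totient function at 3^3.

18

φ(27) = 27 · (1 − 1/3)
       = 27 · 2/3 = 18.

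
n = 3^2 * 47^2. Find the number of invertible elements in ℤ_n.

φ(3^2) = 3^2 − 3^1 = 9 − 3 = 6.
φ(47^2) = 47^2 − 47^1 = 2209 − 47 = 2162.
Multiply: 6 · 2162 = 12972.

12972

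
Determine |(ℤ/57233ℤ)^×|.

50820

Factor 57233: 57233 = 11^3 × 43.
φ(57233) = 57233 · (1 − 1/11) · (1 − 1/43)
       = 57233 · 420/473 = 50820.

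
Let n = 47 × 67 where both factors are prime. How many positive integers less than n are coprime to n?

φ(47) = 47 − 1 = 46.
φ(67) = 67 − 1 = 66.
φ(3149) = 46 × 66 = 3036.

3036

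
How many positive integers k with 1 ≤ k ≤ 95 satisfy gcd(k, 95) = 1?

72

95 = 5 × 19.
φ(95) = 95 · (1 − 1/5) · (1 − 1/19)
       = 95 · 72/95 = 72.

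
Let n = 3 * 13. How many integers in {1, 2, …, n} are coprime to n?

φ(39) = 39 · (1 − 1/3) · (1 − 1/13)
       = 39 · 24/39 = 24.

24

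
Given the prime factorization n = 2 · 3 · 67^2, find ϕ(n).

φ(2) = 2 − 1 = 1.
φ(3) = 3 − 1 = 2.
φ(67^2) = 67^1·(67−1) = 67·66 = 4422.
Since φ is multiplicative, φ(26934) = 1 · 2 · 4422 = 8844.

8844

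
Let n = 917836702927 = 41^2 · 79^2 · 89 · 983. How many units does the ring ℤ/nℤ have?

φ(917836702927) = 917836702927 · (1 − 1/41) · (1 − 1/79) · (1 − 1/89) · (1 − 1/983)
       = 917836702927 · 269617920/283370393 = 873292442880.

873292442880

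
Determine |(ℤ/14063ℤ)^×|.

Prime factorization: 14063 = 7**3 × 41.
φ(14063) = 14063 · (1 − 1/7) · (1 − 1/41)
       = 14063 · 240/287 = 11760.

11760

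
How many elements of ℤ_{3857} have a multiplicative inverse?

Prime factorization: 3857 = 7 × 19 × 29.
φ(7) = 7 − 1 = 6.
φ(19) = 19 − 1 = 18.
φ(29) = 29 − 1 = 28.
φ(3857) = 6 × 18 × 28 = 3024.

3024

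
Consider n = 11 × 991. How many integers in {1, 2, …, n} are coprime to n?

φ(11) = 11 − 1 = 10.
φ(991) = 991 − 1 = 990.
Multiply: 10 · 990 = 9900.

9900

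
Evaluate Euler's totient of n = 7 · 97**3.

5419584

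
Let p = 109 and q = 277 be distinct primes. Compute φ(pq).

29808

For distinct primes, φ(pq) = (p−1)(q−1) = 108 × 276 = 29808.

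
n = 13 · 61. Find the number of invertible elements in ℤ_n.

φ(793) = 793 · (1 − 1/13) · (1 − 1/61)
       = 793 · 720/793 = 720.

720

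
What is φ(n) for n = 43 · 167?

6972

φ(43) = 43 − 1 = 42.
φ(167) = 167 − 1 = 166.
Multiply: 42 · 166 = 6972.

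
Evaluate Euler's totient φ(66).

Factor 66: 66 = 2 * 3 * 11.
φ(2) = 2 − 1 = 1.
φ(3) = 3 − 1 = 2.
φ(11) = 11 − 1 = 10.
Multiply: 1 · 2 · 10 = 20.

20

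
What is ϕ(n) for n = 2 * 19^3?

6498

φ(2) = 2 − 1 = 1.
φ(19^3) = 19^2·(19−1) = 361·18 = 6498.
φ(13718) = 1 × 6498 = 6498.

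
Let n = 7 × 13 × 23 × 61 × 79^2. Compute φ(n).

φ(796807193) = 796807193 · (1 − 1/7) · (1 − 1/13) · (1 − 1/23) · (1 − 1/61) · (1 − 1/79)
       = 796807193 · 7413120/10086167 = 585636480.

585636480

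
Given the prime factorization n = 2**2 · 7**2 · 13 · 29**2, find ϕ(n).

818496

φ(2^2) = 2^2 − 2^1 = 4 − 2 = 2.
φ(7^2) = 7^2 − 7^1 = 49 − 7 = 42.
φ(13) = 13 − 1 = 12.
φ(29^2) = 29^1·(29−1) = 29·28 = 812.
φ(2142868) = 2 × 42 × 12 × 812 = 818496.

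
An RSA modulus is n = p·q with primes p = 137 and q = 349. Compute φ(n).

φ(pq) = (p−1)(q−1) = 136 · 348 = 47328.

47328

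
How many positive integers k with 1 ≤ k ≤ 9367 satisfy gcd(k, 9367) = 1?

8064

First factor: 9367 = 17 * 19 * 29.
φ(17) = 17 − 1 = 16.
φ(19) = 19 − 1 = 18.
φ(29) = 29 − 1 = 28.
Since φ is multiplicative, φ(9367) = 16 · 18 · 28 = 8064.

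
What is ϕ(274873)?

228096

Prime factorization: 274873 = 17 · 19 · 23 · 37.
φ(274873) = 274873 · (1 − 1/17) · (1 − 1/19) · (1 − 1/23) · (1 − 1/37)
       = 274873 · 228096/274873 = 228096.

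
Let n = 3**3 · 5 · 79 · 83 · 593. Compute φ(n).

272623104

φ(524920635) = 524920635 · (1 − 1/3) · (1 − 1/5) · (1 − 1/79) · (1 − 1/83) · (1 − 1/593)
       = 524920635 · 30291456/58324515 = 272623104.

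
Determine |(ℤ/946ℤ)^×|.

420

946 = 2 · 11 · 43.
φ(2) = 2 − 1 = 1.
φ(11) = 11 − 1 = 10.
φ(43) = 43 − 1 = 42.
Since φ is multiplicative, φ(946) = 1 · 10 · 42 = 420.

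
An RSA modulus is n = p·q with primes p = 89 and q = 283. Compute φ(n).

φ(25187) = 25187 · (1 − 1/89) · (1 − 1/283)
       = 25187 · 24816/25187 = 24816.

24816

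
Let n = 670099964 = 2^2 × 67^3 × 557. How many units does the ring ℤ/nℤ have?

329456688

φ(2^2) = 2^2 − 2^1 = 4 − 2 = 2.
φ(67^3) = 67^2·(67−1) = 4489·66 = 296274.
φ(557) = 557 − 1 = 556.
Since φ is multiplicative, φ(670099964) = 2 · 296274 · 556 = 329456688.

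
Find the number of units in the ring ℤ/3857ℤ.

3024

Prime factorization: 3857 = 7 * 19 * 29.
φ(7) = 7 − 1 = 6.
φ(19) = 19 − 1 = 18.
φ(29) = 29 − 1 = 28.
φ(3857) = 6 × 18 × 28 = 3024.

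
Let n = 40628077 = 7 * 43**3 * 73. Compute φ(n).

φ(7) = 7 − 1 = 6.
φ(43^3) = 43^2·(43−1) = 1849·42 = 77658.
φ(73) = 73 − 1 = 72.
φ(40628077) = 6 × 77658 × 72 = 33548256.

33548256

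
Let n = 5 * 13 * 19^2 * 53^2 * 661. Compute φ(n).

φ(5) = 5 − 1 = 4.
φ(13) = 13 − 1 = 12.
φ(19^2) = 19^1·(19−1) = 19·18 = 342.
φ(53^2) = 53^1·(53−1) = 53·52 = 2756.
φ(661) = 661 − 1 = 660.
φ(43568615285) = 4 × 12 × 342 × 2756 × 660 = 29860047360.

29860047360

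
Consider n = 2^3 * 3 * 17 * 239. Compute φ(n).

30464

φ(2^3) = 2^3 − 2^2 = 8 − 4 = 4.
φ(3) = 3 − 1 = 2.
φ(17) = 17 − 1 = 16.
φ(239) = 239 − 1 = 238.
φ(97512) = 4 × 2 × 16 × 238 = 30464.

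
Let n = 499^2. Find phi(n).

φ(249001) = 249001 · (1 − 1/499)
       = 249001 · 498/499 = 248502.

248502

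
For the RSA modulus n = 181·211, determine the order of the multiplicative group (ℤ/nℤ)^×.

37800

φ(38191) = 38191 · (1 − 1/181) · (1 − 1/211)
       = 38191 · 37800/38191 = 37800.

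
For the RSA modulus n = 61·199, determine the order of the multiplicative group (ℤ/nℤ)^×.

11880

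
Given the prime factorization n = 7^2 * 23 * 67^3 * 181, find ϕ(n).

49276291680

φ(61351742081) = 61351742081 · (1 − 1/7) · (1 − 1/23) · (1 − 1/67) · (1 − 1/181)
       = 61351742081 · 1568160/1952447 = 49276291680.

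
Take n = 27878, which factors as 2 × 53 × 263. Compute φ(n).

13624

φ(27878) = 27878 · (1 − 1/2) · (1 − 1/53) · (1 − 1/263)
       = 27878 · 13624/27878 = 13624.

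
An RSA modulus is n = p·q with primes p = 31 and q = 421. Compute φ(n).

12600

φ(n) = (p − 1)(q − 1) = (31−1)(421−1) = 30·420 = 12600.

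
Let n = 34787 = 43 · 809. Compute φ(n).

φ(43) = 43 − 1 = 42.
φ(809) = 809 − 1 = 808.
φ(34787) = 42 × 808 = 33936.

33936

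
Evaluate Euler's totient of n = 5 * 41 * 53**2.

φ(5) = 5 − 1 = 4.
φ(41) = 41 − 1 = 40.
φ(53^2) = 53^2 − 53^1 = 2809 − 53 = 2756.
Since φ is multiplicative, φ(575845) = 4 · 40 · 2756 = 440960.

440960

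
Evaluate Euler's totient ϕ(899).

899 = 29 × 31.
φ(899) = 899 · (1 − 1/29) · (1 − 1/31)
       = 899 · 840/899 = 840.

840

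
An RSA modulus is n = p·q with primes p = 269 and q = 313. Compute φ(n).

83616

φ(pq) = (p−1)(q−1) = 268 · 312 = 83616.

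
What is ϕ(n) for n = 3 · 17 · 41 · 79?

φ(3) = 3 − 1 = 2.
φ(17) = 17 − 1 = 16.
φ(41) = 41 − 1 = 40.
φ(79) = 79 − 1 = 78.
Since φ is multiplicative, φ(165189) = 2 · 16 · 40 · 78 = 99840.

99840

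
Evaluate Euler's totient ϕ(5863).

5863 = 11 · 13 · 41.
φ(11) = 11 − 1 = 10.
φ(13) = 13 − 1 = 12.
φ(41) = 41 − 1 = 40.
Multiply: 10 · 12 · 40 = 4800.

4800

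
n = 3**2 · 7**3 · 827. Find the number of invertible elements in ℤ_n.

φ(2552949) = 2552949 · (1 − 1/3) · (1 − 1/7) · (1 − 1/827)
       = 2552949 · 9912/17367 = 1457064.

1457064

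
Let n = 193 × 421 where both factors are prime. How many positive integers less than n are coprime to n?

80640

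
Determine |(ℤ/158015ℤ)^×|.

99840

First factor: 158015 = 5 × 11 × 13^2 × 17.
φ(5) = 5 − 1 = 4.
φ(11) = 11 − 1 = 10.
φ(13^2) = 13^2 − 13^1 = 169 − 13 = 156.
φ(17) = 17 − 1 = 16.
φ(158015) = 4 × 10 × 156 × 16 = 99840.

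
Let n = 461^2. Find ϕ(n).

212060

φ(461^2) = 461^1·(461−1) = 461·460 = 212060.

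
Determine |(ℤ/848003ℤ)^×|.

848003 = 13 × 37 × 41 × 43.
φ(848003) = 848003 · (1 − 1/13) · (1 − 1/37) · (1 − 1/41) · (1 − 1/43)
       = 848003 · 725760/848003 = 725760.

725760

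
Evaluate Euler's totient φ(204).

64

Prime factorization: 204 = 2**2 × 3 × 17.
φ(2^2) = 2^2 − 2^1 = 4 − 2 = 2.
φ(3) = 3 − 1 = 2.
φ(17) = 17 − 1 = 16.
Multiply: 2 · 2 · 16 = 64.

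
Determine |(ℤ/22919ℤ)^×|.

First factor: 22919 = 13 · 41 · 43.
φ(13) = 13 − 1 = 12.
φ(41) = 41 − 1 = 40.
φ(43) = 43 − 1 = 42.
φ(22919) = 12 × 40 × 42 = 20160.

20160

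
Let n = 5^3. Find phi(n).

100

φ(125) = 125 · (1 − 1/5)
       = 125 · 4/5 = 100.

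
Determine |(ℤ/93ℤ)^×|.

Factor 93: 93 = 3 × 31.
φ(3) = 3 − 1 = 2.
φ(31) = 31 − 1 = 30.
φ(93) = 2 × 30 = 60.

60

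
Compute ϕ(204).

Prime factorization: 204 = 2**2 · 3 · 17.
φ(2^2) = 2^1·(2−1) = 2·1 = 2.
φ(3) = 3 − 1 = 2.
φ(17) = 17 − 1 = 16.
φ(204) = 2 × 2 × 16 = 64.

64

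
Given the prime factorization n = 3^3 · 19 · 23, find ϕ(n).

7128

φ(3^3) = 3^2·(3−1) = 9·2 = 18.
φ(19) = 19 − 1 = 18.
φ(23) = 23 − 1 = 22.
Multiply: 18 · 18 · 22 = 7128.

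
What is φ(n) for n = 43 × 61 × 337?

846720

φ(883951) = 883951 · (1 − 1/43) · (1 − 1/61) · (1 − 1/337)
       = 883951 · 846720/883951 = 846720.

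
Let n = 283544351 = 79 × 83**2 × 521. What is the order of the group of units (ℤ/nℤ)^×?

276051360

φ(79) = 79 − 1 = 78.
φ(83^2) = 83^1·(83−1) = 83·82 = 6806.
φ(521) = 521 − 1 = 520.
Since φ is multiplicative, φ(283544351) = 78 · 6806 · 520 = 276051360.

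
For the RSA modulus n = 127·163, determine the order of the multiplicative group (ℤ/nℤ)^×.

20412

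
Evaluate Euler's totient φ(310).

Prime factorization: 310 = 2 * 5 * 31.
φ(2) = 2 − 1 = 1.
φ(5) = 5 − 1 = 4.
φ(31) = 31 − 1 = 30.
φ(310) = 1 × 4 × 30 = 120.

120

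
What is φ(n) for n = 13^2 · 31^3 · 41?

179899200

φ(206421839) = 206421839 · (1 − 1/13) · (1 − 1/31) · (1 − 1/41)
       = 206421839 · 14400/16523 = 179899200.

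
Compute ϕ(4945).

3696

4945 = 5 * 23 * 43.
φ(4945) = 4945 · (1 − 1/5) · (1 − 1/23) · (1 − 1/43)
       = 4945 · 3696/4945 = 3696.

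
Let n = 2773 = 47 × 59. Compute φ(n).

φ(47) = 47 − 1 = 46.
φ(59) = 59 − 1 = 58.
Multiply: 46 · 58 = 2668.

2668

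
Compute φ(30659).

27720

Factor 30659: 30659 = 23 · 31 · 43.
φ(23) = 23 − 1 = 22.
φ(31) = 31 − 1 = 30.
φ(43) = 43 − 1 = 42.
Multiply: 22 · 30 · 42 = 27720.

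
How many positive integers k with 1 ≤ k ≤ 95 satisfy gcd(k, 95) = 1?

First factor: 95 = 5 × 19.
φ(95) = 95 · (1 − 1/5) · (1 − 1/19)
       = 95 · 72/95 = 72.

72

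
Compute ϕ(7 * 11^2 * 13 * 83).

φ(7) = 7 − 1 = 6.
φ(11^2) = 11^2 − 11^1 = 121 − 11 = 110.
φ(13) = 13 − 1 = 12.
φ(83) = 83 − 1 = 82.
Since φ is multiplicative, φ(913913) = 6 · 110 · 12 · 82 = 649440.

649440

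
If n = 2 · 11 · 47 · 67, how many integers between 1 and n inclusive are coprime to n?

30360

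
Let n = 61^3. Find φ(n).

φ(61^3) = 61^3 − 61^2 = 226981 − 3721 = 223260.

223260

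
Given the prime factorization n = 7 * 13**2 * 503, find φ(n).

469872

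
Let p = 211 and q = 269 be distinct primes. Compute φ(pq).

φ(n) = (p − 1)(q − 1) = (211−1)(269−1) = 210·268 = 56280.

56280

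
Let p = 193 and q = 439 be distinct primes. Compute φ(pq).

84096

φ(193) = 193 − 1 = 192.
φ(439) = 439 − 1 = 438.
φ(84727) = 192 × 438 = 84096.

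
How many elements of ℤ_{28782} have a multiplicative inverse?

28782 = 2 × 3^3 × 13 × 41.
φ(28782) = 28782 · (1 − 1/2) · (1 − 1/3) · (1 − 1/13) · (1 − 1/41)
       = 28782 · 960/3198 = 8640.

8640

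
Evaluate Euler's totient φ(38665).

First factor: 38665 = 5 × 11 × 19 × 37.
φ(5) = 5 − 1 = 4.
φ(11) = 11 − 1 = 10.
φ(19) = 19 − 1 = 18.
φ(37) = 37 − 1 = 36.
Since φ is multiplicative, φ(38665) = 4 · 10 · 18 · 36 = 25920.

25920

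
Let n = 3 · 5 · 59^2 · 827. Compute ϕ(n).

φ(3) = 3 − 1 = 2.
φ(5) = 5 − 1 = 4.
φ(59^2) = 59^2 − 59^1 = 3481 − 59 = 3422.
φ(827) = 827 − 1 = 826.
Multiply: 2 · 4 · 3422 · 826 = 22612576.

22612576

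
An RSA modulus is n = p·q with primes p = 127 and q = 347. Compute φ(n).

43596

φ(n) = (p − 1)(q − 1) = (127−1)(347−1) = 126·346 = 43596.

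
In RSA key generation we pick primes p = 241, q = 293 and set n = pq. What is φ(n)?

70080

φ(241) = 241 − 1 = 240.
φ(293) = 293 − 1 = 292.
Multiply: 240 · 292 = 70080.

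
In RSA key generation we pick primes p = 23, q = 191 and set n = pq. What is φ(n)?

φ(23) = 23 − 1 = 22.
φ(191) = 191 − 1 = 190.
Since φ is multiplicative, φ(4393) = 22 · 190 = 4180.

4180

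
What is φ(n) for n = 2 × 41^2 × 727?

1190640

φ(2) = 2 − 1 = 1.
φ(41^2) = 41^1·(41−1) = 41·40 = 1640.
φ(727) = 727 − 1 = 726.
φ(2444174) = 1 × 1640 × 726 = 1190640.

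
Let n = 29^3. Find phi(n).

23548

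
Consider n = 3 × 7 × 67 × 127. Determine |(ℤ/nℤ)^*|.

99792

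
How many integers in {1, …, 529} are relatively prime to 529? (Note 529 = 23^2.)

506

φ(23^2) = 23^2 − 23^1 = 529 − 23 = 506.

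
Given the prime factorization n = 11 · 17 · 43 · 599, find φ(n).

4018560

φ(11) = 11 − 1 = 10.
φ(17) = 17 − 1 = 16.
φ(43) = 43 − 1 = 42.
φ(599) = 599 − 1 = 598.
φ(4816559) = 10 × 16 × 42 × 598 = 4018560.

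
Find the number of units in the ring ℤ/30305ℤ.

20160

First factor: 30305 = 5 · 11 · 19 · 29.
φ(5) = 5 − 1 = 4.
φ(11) = 11 − 1 = 10.
φ(19) = 19 − 1 = 18.
φ(29) = 29 − 1 = 28.
Since φ is multiplicative, φ(30305) = 4 · 10 · 18 · 28 = 20160.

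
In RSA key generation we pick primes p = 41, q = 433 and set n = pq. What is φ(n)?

17280

φ(n) = (p − 1)(q − 1) = (41−1)(433−1) = 40·432 = 17280.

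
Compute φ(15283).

13440

15283 = 17 · 29 · 31.
φ(15283) = 15283 · (1 − 1/17) · (1 − 1/29) · (1 − 1/31)
       = 15283 · 13440/15283 = 13440.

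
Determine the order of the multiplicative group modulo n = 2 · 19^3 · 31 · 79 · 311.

4713649200

φ(10448163802) = 10448163802 · (1 − 1/2) · (1 − 1/19) · (1 − 1/31) · (1 − 1/79) · (1 − 1/311)
       = 10448163802 · 13057200/28942282 = 4713649200.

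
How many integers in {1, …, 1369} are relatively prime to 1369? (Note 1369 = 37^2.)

1332

φ(1369) = 1369 · (1 − 1/37)
       = 1369 · 36/37 = 1332.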